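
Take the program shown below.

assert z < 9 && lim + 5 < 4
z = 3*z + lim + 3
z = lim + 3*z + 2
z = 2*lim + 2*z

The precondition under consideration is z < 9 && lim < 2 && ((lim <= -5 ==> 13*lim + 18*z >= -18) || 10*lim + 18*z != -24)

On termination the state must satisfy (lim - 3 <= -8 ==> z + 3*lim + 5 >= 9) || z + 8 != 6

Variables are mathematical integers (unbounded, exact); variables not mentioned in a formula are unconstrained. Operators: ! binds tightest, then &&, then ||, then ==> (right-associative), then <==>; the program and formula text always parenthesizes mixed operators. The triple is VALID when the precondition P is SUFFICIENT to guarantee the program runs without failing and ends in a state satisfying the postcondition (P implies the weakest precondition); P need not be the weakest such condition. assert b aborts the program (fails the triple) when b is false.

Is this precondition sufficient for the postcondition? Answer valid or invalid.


Working backward. After the program, the postcondition (lim - 3 <= -8 ==> z + 3*lim + 5 >= 9) || z + 8 != 6 must hold; in canonical form it is (lim <= -5 ==> 3*lim + z >= 4) || z != -2.
Before z := 2*lim + 2*z: (lim <= -5 ==> 5*lim + 2*z >= 4) || 2*lim + 2*z != -2
Before z := lim + 3*z + 2: (lim <= -5 ==> 7*lim + 6*z >= 0) || 4*lim + 6*z != -6
Before z := 3*z + lim + 3: (lim <= -5 ==> 13*lim + 18*z >= -18) || 10*lim + 18*z != -24
Before assert z < 9 && lim + 5 < 4: z < 9 && lim < -1 && ((lim <= -5 ==> 13*lim + 18*z >= -18) || 10*lim + 18*z != -24)
The weakest precondition is z < 9 && lim < -1 && ((lim <= -5 ==> 13*lim + 18*z >= -18) || 10*lim + 18*z != -24).
Check whether z < 9 && lim < 2 && ((lim <= -5 ==> 13*lim + 18*z >= -18) || 10*lim + 18*z != -24) implies it.
Countermodel: at the initial state lim = -1, z = -2, the precondition holds but the weakest precondition fails.
Answer: invalid


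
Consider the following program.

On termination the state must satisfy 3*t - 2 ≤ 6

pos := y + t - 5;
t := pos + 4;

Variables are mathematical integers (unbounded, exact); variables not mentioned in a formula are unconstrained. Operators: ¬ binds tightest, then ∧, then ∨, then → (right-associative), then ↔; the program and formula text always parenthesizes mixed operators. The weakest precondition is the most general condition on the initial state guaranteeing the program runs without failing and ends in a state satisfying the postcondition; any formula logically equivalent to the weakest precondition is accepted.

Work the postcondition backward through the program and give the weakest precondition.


Working backward. After the program, the postcondition 3*t - 2 ≤ 6 must hold; in canonical form it is 3*t ≤ 8.
Before t := pos + 4: 3*pos ≤ -4
Before pos := y + t - 5: 3*t + 3*y ≤ 11
Answer: WP = 3*t + 3*y ≤ 11


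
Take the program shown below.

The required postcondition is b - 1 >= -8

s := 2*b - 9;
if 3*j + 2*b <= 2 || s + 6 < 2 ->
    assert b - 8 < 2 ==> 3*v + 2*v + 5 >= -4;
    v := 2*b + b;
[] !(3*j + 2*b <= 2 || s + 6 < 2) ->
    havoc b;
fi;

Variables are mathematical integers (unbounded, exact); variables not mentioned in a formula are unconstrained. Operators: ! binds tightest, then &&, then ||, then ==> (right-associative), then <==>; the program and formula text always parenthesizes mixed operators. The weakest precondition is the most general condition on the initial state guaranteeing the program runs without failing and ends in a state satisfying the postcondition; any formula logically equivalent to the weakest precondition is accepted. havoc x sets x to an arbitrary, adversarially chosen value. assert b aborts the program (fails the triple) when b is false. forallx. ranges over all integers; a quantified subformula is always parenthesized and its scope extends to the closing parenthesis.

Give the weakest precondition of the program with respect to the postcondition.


Working backward. After the program, the postcondition b - 1 >= -8 must hold; in canonical form it is b >= -7.
Then branch requires (b < 10 ==> 5*v >= -9) && b >= -7; else branch requires forall b_1. b_1 >= -7.
Before the if: ((2*b + 3*j <= 2 || s < -4) ==> ((b < 10 ==> 5*v >= -9) && b >= -7)) && ((!(2*b + 3*j <= 2 || s < -4)) ==> (forall b_1. b_1 >= -7))
Before s := 2*b - 9: ((2*b + 3*j <= 2 || 2*b < 5) ==> ((b < 10 ==> 5*v >= -9) && b >= -7)) && ((!(2*b + 3*j <= 2 || 2*b < 5)) ==> (forall b_1. b_1 >= -7))
Answer: WP = ((2*b + 3*j <= 2 || 2*b < 5) ==> ((b < 10 ==> 5*v >= -9) && b >= -7)) && ((!(2*b + 3*j <= 2 || 2*b < 5)) ==> (forall b_1. b_1 >= -7))


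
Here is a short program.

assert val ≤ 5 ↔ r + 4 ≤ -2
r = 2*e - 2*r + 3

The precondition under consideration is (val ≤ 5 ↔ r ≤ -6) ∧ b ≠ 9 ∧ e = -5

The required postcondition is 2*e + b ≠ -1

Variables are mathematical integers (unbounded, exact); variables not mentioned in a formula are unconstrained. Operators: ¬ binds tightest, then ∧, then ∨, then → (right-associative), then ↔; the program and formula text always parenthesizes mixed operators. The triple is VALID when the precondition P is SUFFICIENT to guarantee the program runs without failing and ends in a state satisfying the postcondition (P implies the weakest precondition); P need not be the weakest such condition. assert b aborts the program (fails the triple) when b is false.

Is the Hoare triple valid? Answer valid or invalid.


Working backward. After the program, the postcondition 2*e + b ≠ -1 must hold; in canonical form it is b + 2*e ≠ -1.
Before r := 2*e - 2*r + 3: b + 2*e ≠ -1
Before assert val ≤ 5 ↔ r + 4 ≤ -2: (val ≤ 5 ↔ r ≤ -6) ∧ b + 2*e ≠ -1
The weakest precondition is (val ≤ 5 ↔ r ≤ -6) ∧ b + 2*e ≠ -1.
Check whether (val ≤ 5 ↔ r ≤ -6) ∧ b ≠ 9 ∧ e = -5 implies it.
Every state satisfying the precondition satisfies the weakest precondition: the implication holds.
Answer: valid


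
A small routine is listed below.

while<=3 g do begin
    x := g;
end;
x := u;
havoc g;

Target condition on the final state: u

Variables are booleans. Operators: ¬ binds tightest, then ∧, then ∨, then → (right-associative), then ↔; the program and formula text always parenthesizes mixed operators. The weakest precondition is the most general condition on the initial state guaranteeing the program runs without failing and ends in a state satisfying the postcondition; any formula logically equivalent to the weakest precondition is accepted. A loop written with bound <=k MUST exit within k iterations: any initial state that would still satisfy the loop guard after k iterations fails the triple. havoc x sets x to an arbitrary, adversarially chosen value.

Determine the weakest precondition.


Working backward. After the program, u must hold.
Before havoc g: u
Before x := u: u
Before the loop (bound <=3), unroll the exhaustion recursion (WP_0 = exit-now case; WP_j = one more guarded iteration, up to j = 3):
  WP_0: (¬g) ∧ u
  WP_1: (g → ((¬g) ∧ u)) ∧ ((¬g) → u)
  WP_2: (g → ((g → ((¬g) ∧ u)) ∧ ((¬g) → u))) ∧ ((¬g) → u)
  WP_3: (g → ((g → ((g → ((¬g) ∧ u)) ∧ ((¬g) → u))) ∧ ((¬g) → u))) ∧ ((¬g) → u)
So before the loop: (g → ((g → ((g → ((¬g) ∧ u)) ∧ ((¬g) → u))) ∧ ((¬g) → u))) ∧ ((¬g) → u)
Answer: WP = (g → ((g → ((g → ((¬g) ∧ u)) ∧ ((¬g) → u))) ∧ ((¬g) → u))) ∧ ((¬g) → u)


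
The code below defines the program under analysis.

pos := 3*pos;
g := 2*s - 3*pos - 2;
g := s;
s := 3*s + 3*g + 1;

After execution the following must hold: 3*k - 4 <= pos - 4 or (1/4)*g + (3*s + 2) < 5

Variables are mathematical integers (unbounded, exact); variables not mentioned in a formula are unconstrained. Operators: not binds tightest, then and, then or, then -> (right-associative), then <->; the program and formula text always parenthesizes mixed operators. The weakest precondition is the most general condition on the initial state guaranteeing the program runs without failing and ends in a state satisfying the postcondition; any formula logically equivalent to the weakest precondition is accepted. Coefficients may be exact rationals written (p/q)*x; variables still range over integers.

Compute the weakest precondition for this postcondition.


Working backward. After the program, the postcondition 3*k - 4 <= pos - 4 or (1/4)*g + (3*s + 2) < 5 must hold; in canonical form it is 3*k <= pos or (1/4)*g + 3*s < 3.
Before s := 3*s + 3*g + 1: 3*k <= pos or (37/4)*g + 9*s < 0
Before g := s: 3*k <= pos or (73/4)*s < 0
Before g := 2*s - 3*pos - 2: 3*k <= pos or (73/4)*s < 0
Before pos := 3*pos: 3*k <= 3*pos or (73/4)*s < 0
Answer: WP = 3*k <= 3*pos or (73/4)*s < 0


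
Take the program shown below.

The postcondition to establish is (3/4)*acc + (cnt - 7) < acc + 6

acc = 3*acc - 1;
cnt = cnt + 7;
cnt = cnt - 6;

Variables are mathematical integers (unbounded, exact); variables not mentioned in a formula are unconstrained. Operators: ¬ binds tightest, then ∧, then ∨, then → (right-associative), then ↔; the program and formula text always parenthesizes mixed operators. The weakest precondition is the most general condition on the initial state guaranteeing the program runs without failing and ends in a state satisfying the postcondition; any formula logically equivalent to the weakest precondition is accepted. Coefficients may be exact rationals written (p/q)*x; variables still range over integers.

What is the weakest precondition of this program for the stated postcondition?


Working backward. After the program, the postcondition (3/4)*acc + (cnt - 7) < acc + 6 must hold; in canonical form it is cnt < (1/4)*acc + 13.
Before cnt := cnt - 6: cnt < (1/4)*acc + 19
Before cnt := cnt + 7: cnt < (1/4)*acc + 12
Before acc := 3*acc - 1: cnt < (3/4)*acc + 47/4
Answer: WP = cnt < (3/4)*acc + 47/4


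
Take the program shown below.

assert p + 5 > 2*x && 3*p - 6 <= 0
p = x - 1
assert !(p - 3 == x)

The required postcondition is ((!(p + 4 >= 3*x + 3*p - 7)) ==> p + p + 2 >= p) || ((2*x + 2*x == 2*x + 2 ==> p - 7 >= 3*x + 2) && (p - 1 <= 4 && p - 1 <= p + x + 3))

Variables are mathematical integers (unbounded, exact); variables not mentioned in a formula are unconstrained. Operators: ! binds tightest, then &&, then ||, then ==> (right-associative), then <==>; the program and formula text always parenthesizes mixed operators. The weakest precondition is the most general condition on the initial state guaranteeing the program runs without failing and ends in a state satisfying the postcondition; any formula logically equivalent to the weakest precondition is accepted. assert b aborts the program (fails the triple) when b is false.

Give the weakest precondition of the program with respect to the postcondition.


Working backward. After the program, the postcondition ((!(p + 4 >= 3*x + 3*p - 7)) ==> p + p + 2 >= p) || ((2*x + 2*x == 2*x + 2 ==> p - 7 >= 3*x + 2) && (p - 1 <= 4 && p - 1 <= p + x + 3)) must hold; in canonical form it is ((!(2*p + 3*x <= 11)) ==> p >= -2) || ((2*x == 2 ==> p >= 3*x + 9) && p <= 5 && x >= -4).
Before assert !(p - 3 == x): (!(p == x + 3)) && (((!(2*p + 3*x <= 11)) ==> p >= -2) || ((2*x == 2 ==> p >= 3*x + 9) && p <= 5 && x >= -4))
Before p := x - 1: ((!(5*x <= 13)) ==> x >= -1) || ((2*x == 2 ==> 2*x <= -10) && x <= 6 && x >= -4)
Before assert p + 5 > 2*x && 3*p - 6 <= 0: p > 2*x - 5 && 3*p <= 6 && (((!(5*x <= 13)) ==> x >= -1) || ((2*x == 2 ==> 2*x <= -10) && x <= 6 && x >= -4))
Answer: WP = p > 2*x - 5 && 3*p <= 6 && (((!(5*x <= 13)) ==> x >= -1) || ((2*x == 2 ==> 2*x <= -10) && x <= 6 && x >= -4))


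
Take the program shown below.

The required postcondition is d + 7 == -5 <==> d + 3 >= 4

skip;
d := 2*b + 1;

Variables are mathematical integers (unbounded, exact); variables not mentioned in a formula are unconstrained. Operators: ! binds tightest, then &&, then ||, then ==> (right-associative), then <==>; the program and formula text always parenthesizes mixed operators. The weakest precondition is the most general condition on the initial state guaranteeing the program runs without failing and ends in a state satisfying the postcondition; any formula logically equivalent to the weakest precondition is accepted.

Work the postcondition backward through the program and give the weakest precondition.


Working backward. After the program, the postcondition d + 7 == -5 <==> d + 3 >= 4 must hold; in canonical form it is d == -12 <==> d >= 1.
Before d := 2*b + 1: 2*b == -13 <==> 2*b >= 0
Before skip: 2*b == -13 <==> 2*b >= 0
Answer: WP = 2*b == -13 <==> 2*b >= 0


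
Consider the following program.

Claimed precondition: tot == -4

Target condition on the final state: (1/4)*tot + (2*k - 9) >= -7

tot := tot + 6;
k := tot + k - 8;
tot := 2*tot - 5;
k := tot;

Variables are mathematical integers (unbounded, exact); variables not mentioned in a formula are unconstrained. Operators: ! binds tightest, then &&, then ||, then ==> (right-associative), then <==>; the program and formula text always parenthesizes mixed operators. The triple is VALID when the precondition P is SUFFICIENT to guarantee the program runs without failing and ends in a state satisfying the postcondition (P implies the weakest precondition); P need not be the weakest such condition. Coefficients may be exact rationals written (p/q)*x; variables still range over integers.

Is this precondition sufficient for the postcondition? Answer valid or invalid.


Working backward. After the program, the postcondition (1/4)*tot + (2*k - 9) >= -7 must hold; in canonical form it is 2*k + (1/4)*tot >= 2.
Before k := tot: (9/4)*tot >= 2
Before tot := 2*tot - 5: (9/2)*tot >= 53/4
Before k := tot + k - 8: (9/2)*tot >= 53/4
Before tot := tot + 6: (9/2)*tot >= -55/4
The weakest precondition is (9/2)*tot >= -55/4.
Check whether tot == -4 implies it.
Countermodel: at the initial state tot = -4, the precondition holds but the weakest precondition fails.
Answer: invalid


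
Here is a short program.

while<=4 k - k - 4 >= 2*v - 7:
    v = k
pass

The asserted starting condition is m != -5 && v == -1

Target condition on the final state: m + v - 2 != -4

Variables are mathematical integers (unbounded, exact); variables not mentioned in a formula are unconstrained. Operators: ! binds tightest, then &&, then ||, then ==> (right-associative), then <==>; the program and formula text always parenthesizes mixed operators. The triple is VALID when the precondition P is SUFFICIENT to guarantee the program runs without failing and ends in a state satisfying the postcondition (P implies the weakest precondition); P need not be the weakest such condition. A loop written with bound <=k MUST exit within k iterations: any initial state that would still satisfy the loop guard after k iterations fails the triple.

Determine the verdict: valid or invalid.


Working backward. After the program, the postcondition m + v - 2 != -4 must hold; in canonical form it is m + v != -2.
Before skip: m + v != -2
Before the loop (bound <=4), unroll the exhaustion recursion (WP_0 = exit-now case; WP_j = one more guarded iteration, up to j = 4):
  WP_0: (!(2*v <= 3)) && m + v != -2
  WP_1: (2*v <= 3 ==> ((!(2*k <= 3)) && k + m != -2)) && ((!(2*v <= 3)) ==> m + v != -2)
  WP_2: (2*v <= 3 ==> ((2*k <= 3 ==> ((!(2*k <= 3)) && k + m != -2)) && ((!(2*k <= 3)) ==> k + m != -2))) && ((!(2*v <= 3)) ==> m + v != -2)
  WP_3: (2*v <= 3 ==> ((2*k <= 3 ==> ((2*k <= 3 ==> ((!(2*k <= 3)) && k + m != -2)) && ((!(2*k <= 3)) ==> k + m != -2))) && ((!(2*k <= 3)) ==> k + m != -2))) && ((!(2*v <= 3)) ==> m + v != -2)
  WP_4: (2*v <= 3 ==> ((2*k <= 3 ==> ((2*k <= 3 ==> ((2*k <= 3 ==> ((!(2*k <= 3)) && k + m != -2)) && ((!(2*k <= 3)) ==> k + m != -2))) && ((!(2*k <= 3)) ==> k + m != -2))) && ((!(2*k <= 3)) ==> k + m != -2))) && ((!(2*v <= 3)) ==> m + v != -2)
So before the loop: (2*v <= 3 ==> ((2*k <= 3 ==> ((2*k <= 3 ==> ((2*k <= 3 ==> ((!(2*k <= 3)) && k + m != -2)) && ((!(2*k <= 3)) ==> k + m != -2))) && ((!(2*k <= 3)) ==> k + m != -2))) && ((!(2*k <= 3)) ==> k + m != -2))) && ((!(2*v <= 3)) ==> m + v != -2)
The weakest precondition is (2*v <= 3 ==> ((2*k <= 3 ==> ((2*k <= 3 ==> ((2*k <= 3 ==> ((!(2*k <= 3)) && k + m != -2)) && ((!(2*k <= 3)) ==> k + m != -2))) && ((!(2*k <= 3)) ==> k + m != -2))) && ((!(2*k <= 3)) ==> k + m != -2))) && ((!(2*v <= 3)) ==> m + v != -2).
Check whether m != -5 && v == -1 implies it.
Countermodel: at the initial state k = 0, m = 0, v = -1, the precondition holds but the weakest precondition fails.
Answer: invalid


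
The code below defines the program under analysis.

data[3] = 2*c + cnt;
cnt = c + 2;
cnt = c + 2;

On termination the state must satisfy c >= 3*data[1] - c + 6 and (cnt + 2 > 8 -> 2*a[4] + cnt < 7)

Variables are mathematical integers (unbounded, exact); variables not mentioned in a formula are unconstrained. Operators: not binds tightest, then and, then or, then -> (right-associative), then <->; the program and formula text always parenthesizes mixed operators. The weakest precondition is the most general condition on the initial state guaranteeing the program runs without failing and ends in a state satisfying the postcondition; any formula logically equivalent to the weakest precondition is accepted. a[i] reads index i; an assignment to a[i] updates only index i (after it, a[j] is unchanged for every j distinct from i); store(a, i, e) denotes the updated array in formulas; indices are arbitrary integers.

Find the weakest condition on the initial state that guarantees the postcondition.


Working backward. After the program, the postcondition c >= 3*data[1] - c + 6 and (cnt + 2 > 8 -> 2*a[4] + cnt < 7) must hold; in canonical form it is 2*c >= 3*data[1] + 6 and (cnt > 6 -> 2*a[4] + cnt < 7).
Before cnt := c + 2: 2*c >= 3*data[1] + 6 and (c > 4 -> 2*a[4] + c < 5)
Before cnt := c + 2: 2*c >= 3*data[1] + 6 and (c > 4 -> 2*a[4] + c < 5)
Before data[3] := 2*c + cnt: 2*c >= 3*data[1] + 6 and (c > 4 -> 2*a[4] + c < 5)
Answer: WP = 2*c >= 3*data[1] + 6 and (c > 4 -> 2*a[4] + c < 5)


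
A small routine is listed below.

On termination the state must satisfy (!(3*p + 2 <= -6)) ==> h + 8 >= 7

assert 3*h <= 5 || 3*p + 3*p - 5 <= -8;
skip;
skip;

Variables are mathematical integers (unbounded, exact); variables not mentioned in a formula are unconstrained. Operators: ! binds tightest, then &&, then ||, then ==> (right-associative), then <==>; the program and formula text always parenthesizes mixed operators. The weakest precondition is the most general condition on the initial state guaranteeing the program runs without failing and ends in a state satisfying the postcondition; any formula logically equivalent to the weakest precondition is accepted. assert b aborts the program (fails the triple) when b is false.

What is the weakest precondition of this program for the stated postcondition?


Working backward. After the program, the postcondition (!(3*p + 2 <= -6)) ==> h + 8 >= 7 must hold; in canonical form it is (!(3*p <= -8)) ==> h >= -1.
Before skip: (!(3*p <= -8)) ==> h >= -1
Before skip: (!(3*p <= -8)) ==> h >= -1
Before assert 3*h <= 5 || 3*p + 3*p - 5 <= -8: (3*h <= 5 || 6*p <= -3) && ((!(3*p <= -8)) ==> h >= -1)
Answer: WP = (3*h <= 5 || 6*p <= -3) && ((!(3*p <= -8)) ==> h >= -1)


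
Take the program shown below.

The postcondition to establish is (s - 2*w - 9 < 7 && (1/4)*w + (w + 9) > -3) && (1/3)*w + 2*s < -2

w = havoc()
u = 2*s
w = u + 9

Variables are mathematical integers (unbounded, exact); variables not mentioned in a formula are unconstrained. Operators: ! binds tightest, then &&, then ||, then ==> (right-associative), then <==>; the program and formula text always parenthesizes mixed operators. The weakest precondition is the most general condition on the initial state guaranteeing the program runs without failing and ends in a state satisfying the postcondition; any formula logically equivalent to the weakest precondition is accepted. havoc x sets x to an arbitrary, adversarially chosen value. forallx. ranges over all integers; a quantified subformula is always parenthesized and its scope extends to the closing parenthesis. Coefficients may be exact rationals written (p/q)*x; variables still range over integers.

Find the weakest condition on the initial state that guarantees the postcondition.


Working backward. After the program, the postcondition (s - 2*w - 9 < 7 && (1/4)*w + (w + 9) > -3) && (1/3)*w + 2*s < -2 must hold; in canonical form it is s < 2*w + 16 && (5/4)*w > -12 && 2*s + (1/3)*w < -2.
Before w := u + 9: s < 2*u + 34 && (5/4)*u > -93/4 && 2*s + (1/3)*u < -5
Before u := 2*s: 3*s > -34 && (5/2)*s > -93/4 && (8/3)*s < -5
Before havoc w: 3*s > -34 && (5/2)*s > -93/4 && (8/3)*s < -5
Answer: WP = 3*s > -34 && (5/2)*s > -93/4 && (8/3)*s < -5


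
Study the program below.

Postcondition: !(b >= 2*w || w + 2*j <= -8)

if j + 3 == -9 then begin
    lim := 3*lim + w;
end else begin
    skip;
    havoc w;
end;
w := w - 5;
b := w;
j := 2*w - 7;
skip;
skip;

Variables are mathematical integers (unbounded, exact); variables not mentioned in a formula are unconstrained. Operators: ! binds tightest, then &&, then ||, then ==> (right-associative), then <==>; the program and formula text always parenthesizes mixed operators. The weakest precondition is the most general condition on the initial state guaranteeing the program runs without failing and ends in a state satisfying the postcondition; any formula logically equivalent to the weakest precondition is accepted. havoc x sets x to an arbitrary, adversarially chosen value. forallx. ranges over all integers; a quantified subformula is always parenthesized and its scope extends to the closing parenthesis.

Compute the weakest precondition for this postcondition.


Working backward. After the program, the postcondition !(b >= 2*w || w + 2*j <= -8) must hold; in canonical form it is !(b >= 2*w || 2*j + w <= -8).
Before skip: !(b >= 2*w || 2*j + w <= -8)
Before skip: !(b >= 2*w || 2*j + w <= -8)
Before j := 2*w - 7: !(b >= 2*w || 5*w <= 6)
Before b := w: !(w <= 0 || 5*w <= 6)
Before w := w - 5: !(w <= 5 || 5*w <= 31)
Then branch requires !(w <= 5 || 5*w <= 31); else branch requires forall w_1. (!(w_1 <= 5 || 5*w_1 <= 31)).
Before the if: (j == -12 ==> (!(w <= 5 || 5*w <= 31))) && ((!(j == -12)) ==> (forall w_1. (!(w_1 <= 5 || 5*w_1 <= 31))))
Answer: WP = (j == -12 ==> (!(w <= 5 || 5*w <= 31))) && ((!(j == -12)) ==> (forall w_1. (!(w_1 <= 5 || 5*w_1 <= 31))))


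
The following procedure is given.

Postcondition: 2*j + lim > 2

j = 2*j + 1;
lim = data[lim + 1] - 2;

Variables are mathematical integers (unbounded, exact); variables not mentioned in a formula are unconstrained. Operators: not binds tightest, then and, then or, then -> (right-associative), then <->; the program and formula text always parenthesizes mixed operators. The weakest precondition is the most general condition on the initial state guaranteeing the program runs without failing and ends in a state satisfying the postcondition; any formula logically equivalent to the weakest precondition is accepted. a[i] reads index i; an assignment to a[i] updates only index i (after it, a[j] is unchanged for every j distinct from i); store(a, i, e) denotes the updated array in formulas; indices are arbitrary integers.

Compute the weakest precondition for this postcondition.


Working backward. After the program, 2*j + lim > 2 must hold.
Before lim := data[lim + 1] - 2: data[lim + 1] + 2*j > 4
Before j := 2*j + 1: data[lim + 1] + 4*j > 2
Answer: WP = data[lim + 1] + 4*j > 2


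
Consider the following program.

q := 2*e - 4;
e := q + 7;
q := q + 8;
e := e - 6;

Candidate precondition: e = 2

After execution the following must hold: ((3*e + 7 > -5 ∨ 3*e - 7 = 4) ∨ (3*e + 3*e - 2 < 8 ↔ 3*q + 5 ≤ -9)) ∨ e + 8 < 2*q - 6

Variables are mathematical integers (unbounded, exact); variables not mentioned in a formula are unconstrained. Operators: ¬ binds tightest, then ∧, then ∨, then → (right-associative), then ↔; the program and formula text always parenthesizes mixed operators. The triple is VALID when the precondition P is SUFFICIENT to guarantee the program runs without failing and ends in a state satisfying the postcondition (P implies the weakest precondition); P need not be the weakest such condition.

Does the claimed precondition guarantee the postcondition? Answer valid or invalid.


Working backward. After the program, the postcondition ((3*e + 7 > -5 ∨ 3*e - 7 = 4) ∨ (3*e + 3*e - 2 < 8 ↔ 3*q + 5 ≤ -9)) ∨ e + 8 < 2*q - 6 must hold; in canonical form it is 3*e > -12 ∨ 3*e = 11 ∨ (6*e < 10 ↔ 3*q ≤ -14) ∨ e < 2*q - 14.
Before e := e - 6: 3*e > 6 ∨ 3*e = 29 ∨ (6*e < 46 ↔ 3*q ≤ -14) ∨ e < 2*q - 8
Before q := q + 8: 3*e > 6 ∨ 3*e = 29 ∨ (6*e < 46 ↔ 3*q ≤ -38) ∨ e < 2*q + 8
Before e := q + 7: 3*q > -15 ∨ 3*q = 8 ∨ (6*q < 4 ↔ 3*q ≤ -38) ∨ q > -1
Before q := 2*e - 4: 6*e > -3 ∨ 6*e = 20 ∨ (12*e < 28 ↔ 6*e ≤ -26) ∨ 2*e > 3
The weakest precondition is 6*e > -3 ∨ 6*e = 20 ∨ (12*e < 28 ↔ 6*e ≤ -26) ∨ 2*e > 3.
Check whether e = 2 implies it.
Every state satisfying the precondition satisfies the weakest precondition: the implication holds.
Answer: valid


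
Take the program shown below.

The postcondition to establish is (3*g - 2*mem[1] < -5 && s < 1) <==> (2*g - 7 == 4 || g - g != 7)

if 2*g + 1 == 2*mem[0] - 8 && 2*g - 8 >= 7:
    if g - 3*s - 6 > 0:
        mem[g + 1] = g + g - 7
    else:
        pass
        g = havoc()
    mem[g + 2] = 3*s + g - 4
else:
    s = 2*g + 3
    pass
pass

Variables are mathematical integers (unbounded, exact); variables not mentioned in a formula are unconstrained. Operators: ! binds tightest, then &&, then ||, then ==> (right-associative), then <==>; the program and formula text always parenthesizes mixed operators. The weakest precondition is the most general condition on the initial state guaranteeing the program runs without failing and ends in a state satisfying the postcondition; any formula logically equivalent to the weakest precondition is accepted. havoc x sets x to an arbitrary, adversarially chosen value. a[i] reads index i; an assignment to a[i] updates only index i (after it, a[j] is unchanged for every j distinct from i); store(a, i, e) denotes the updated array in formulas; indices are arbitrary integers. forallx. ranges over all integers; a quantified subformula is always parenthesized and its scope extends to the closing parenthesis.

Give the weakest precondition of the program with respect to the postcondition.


Working backward. After the program, the postcondition (3*g - 2*mem[1] < -5 && s < 1) <==> (2*g - 7 == 4 || g - g != 7) must hold; in canonical form it is 3*g < 2*mem[1] - 5 && s < 1.
Before skip: 3*g < 2*mem[1] - 5 && s < 1
Then branch requires (g > 3*s + 6 ==> (3*g < 2*store(store(mem, g + 1, 2*g - 7), g + 2, g + 3*s - 4)[1] - 5 && s < 1)) && ((!(g > 3*s + 6)) ==> (forall g_1. (3*g_1 < 2*store(mem, g_1 + 2, g_1 + 3*s - 4)[1] - 5 && s < 1))); else branch requires 3*g < 2*mem[1] - 5 && 2*g < -2.
Before the if: ((2*g == 2*mem[0] - 9 && 2*g >= 15) ==> ((g > 3*s + 6 ==> (3*g < 2*store(store(mem, g + 1, 2*g - 7), g + 2, g + 3*s - 4)[1] - 5 && s < 1)) && ((!(g > 3*s + 6)) ==> (forall g_1. (3*g_1 < 2*store(mem, g_1 + 2, g_1 + 3*s - 4)[1] - 5 && s < 1))))) && ((!(2*g == 2*mem[0] - 9 && 2*g >= 15)) ==> (3*g < 2*mem[1] - 5 && 2*g < -2))
Answer: WP = ((2*g == 2*mem[0] - 9 && 2*g >= 15) ==> ((g > 3*s + 6 ==> (3*g < 2*store(store(mem, g + 1, 2*g - 7), g + 2, g + 3*s - 4)[1] - 5 && s < 1)) && ((!(g > 3*s + 6)) ==> (forall g_1. (3*g_1 < 2*store(mem, g_1 + 2, g_1 + 3*s - 4)[1] - 5 && s < 1))))) && ((!(2*g == 2*mem[0] - 9 && 2*g >= 15)) ==> (3*g < 2*mem[1] - 5 && 2*g < -2))


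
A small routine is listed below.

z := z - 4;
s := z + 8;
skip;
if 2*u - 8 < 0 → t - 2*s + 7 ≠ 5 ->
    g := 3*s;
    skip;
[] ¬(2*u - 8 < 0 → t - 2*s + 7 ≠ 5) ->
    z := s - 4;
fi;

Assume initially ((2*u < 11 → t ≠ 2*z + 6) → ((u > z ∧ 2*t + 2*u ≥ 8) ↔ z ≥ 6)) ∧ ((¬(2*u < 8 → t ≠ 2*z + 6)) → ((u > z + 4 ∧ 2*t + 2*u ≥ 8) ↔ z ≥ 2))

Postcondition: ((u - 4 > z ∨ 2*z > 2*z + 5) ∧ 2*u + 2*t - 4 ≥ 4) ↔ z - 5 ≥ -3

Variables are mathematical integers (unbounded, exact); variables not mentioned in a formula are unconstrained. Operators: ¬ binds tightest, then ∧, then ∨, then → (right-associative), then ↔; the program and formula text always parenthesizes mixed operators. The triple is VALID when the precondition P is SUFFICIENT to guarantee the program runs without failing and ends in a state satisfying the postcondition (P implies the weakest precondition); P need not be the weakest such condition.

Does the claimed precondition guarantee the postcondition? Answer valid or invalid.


Working backward. After the program, the postcondition ((u - 4 > z ∨ 2*z > 2*z + 5) ∧ 2*u + 2*t - 4 ≥ 4) ↔ z - 5 ≥ -3 must hold; in canonical form it is (u > z + 4 ∧ 2*t + 2*u ≥ 8) ↔ z ≥ 2.
Then branch requires (u > z + 4 ∧ 2*t + 2*u ≥ 8) ↔ z ≥ 2; else branch requires (u > s ∧ 2*t + 2*u ≥ 8) ↔ s ≥ 6.
Before the if: ((2*u < 8 → t ≠ 2*s - 2) → ((u > z + 4 ∧ 2*t + 2*u ≥ 8) ↔ z ≥ 2)) ∧ ((¬(2*u < 8 → t ≠ 2*s - 2)) → ((u > s ∧ 2*t + 2*u ≥ 8) ↔ s ≥ 6))
Before skip: ((2*u < 8 → t ≠ 2*s - 2) → ((u > z + 4 ∧ 2*t + 2*u ≥ 8) ↔ z ≥ 2)) ∧ ((¬(2*u < 8 → t ≠ 2*s - 2)) → ((u > s ∧ 2*t + 2*u ≥ 8) ↔ s ≥ 6))
Before s := z + 8: ((2*u < 8 → t ≠ 2*z + 14) → ((u > z + 4 ∧ 2*t + 2*u ≥ 8) ↔ z ≥ 2)) ∧ ((¬(2*u < 8 → t ≠ 2*z + 14)) → ((u > z + 8 ∧ 2*t + 2*u ≥ 8) ↔ z ≥ -2))
Before z := z - 4: ((2*u < 8 → t ≠ 2*z + 6) → ((u > z ∧ 2*t + 2*u ≥ 8) ↔ z ≥ 6)) ∧ ((¬(2*u < 8 → t ≠ 2*z + 6)) → ((u > z + 4 ∧ 2*t + 2*u ≥ 8) ↔ z ≥ 2))
The weakest precondition is ((2*u < 8 → t ≠ 2*z + 6) → ((u > z ∧ 2*t + 2*u ≥ 8) ↔ z ≥ 6)) ∧ ((¬(2*u < 8 → t ≠ 2*z + 6)) → ((u > z + 4 ∧ 2*t + 2*u ≥ 8) ↔ z ≥ 2)).
Check whether ((2*u < 11 → t ≠ 2*z + 6) → ((u > z ∧ 2*t + 2*u ≥ 8) ↔ z ≥ 6)) ∧ ((¬(2*u < 8 → t ≠ 2*z + 6)) → ((u > z + 4 ∧ 2*t + 2*u ≥ 8) ↔ z ≥ 2)) implies it.
Countermodel: at the initial state t = 6, u = 4, z = 0, the precondition holds but the weakest precondition fails.
Answer: invalid


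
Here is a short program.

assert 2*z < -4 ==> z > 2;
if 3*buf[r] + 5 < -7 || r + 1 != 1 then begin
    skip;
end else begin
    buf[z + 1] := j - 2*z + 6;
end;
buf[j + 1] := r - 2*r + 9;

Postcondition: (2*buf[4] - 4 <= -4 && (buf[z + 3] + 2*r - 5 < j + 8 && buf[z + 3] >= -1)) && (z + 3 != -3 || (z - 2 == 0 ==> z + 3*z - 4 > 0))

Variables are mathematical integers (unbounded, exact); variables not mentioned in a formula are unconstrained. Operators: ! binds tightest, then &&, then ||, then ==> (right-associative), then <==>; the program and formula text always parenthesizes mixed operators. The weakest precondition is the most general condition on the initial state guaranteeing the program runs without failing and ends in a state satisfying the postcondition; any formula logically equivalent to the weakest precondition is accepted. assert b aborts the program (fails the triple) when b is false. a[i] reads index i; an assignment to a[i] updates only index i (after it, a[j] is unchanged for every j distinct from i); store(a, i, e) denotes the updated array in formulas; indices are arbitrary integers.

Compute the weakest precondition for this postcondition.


Working backward. After the program, the postcondition (2*buf[4] - 4 <= -4 && (buf[z + 3] + 2*r - 5 < j + 8 && buf[z + 3] >= -1)) && (z + 3 != -3 || (z - 2 == 0 ==> z + 3*z - 4 > 0)) must hold; in canonical form it is 2*buf[4] <= 0 && buf[z + 3] + 2*r < j + 13 && buf[z + 3] >= -1 && (z != -6 || (z == 2 ==> 4*z > 4)).
Before buf[j + 1] := r - 2*r + 9: 2*store(buf, j + 1, -r + 9)[4] <= 0 && store(buf, j + 1, -r + 9)[z + 3] + 2*r < j + 13 && store(buf, j + 1, -r + 9)[z + 3] >= -1 && (z != -6 || (z == 2 ==> 4*z > 4))
Then branch requires 2*store(buf, j + 1, -r + 9)[4] <= 0 && store(buf, j + 1, -r + 9)[z + 3] + 2*r < j + 13 && store(buf, j + 1, -r + 9)[z + 3] >= -1 && (z != -6 || (z == 2 ==> 4*z > 4)); else branch requires 2*store(store(buf, z + 1, j - 2*z + 6), j + 1, -r + 9)[4] <= 0 && store(store(buf, z + 1, j - 2*z + 6), j + 1, -r + 9)[z + 3] + 2*r < j + 13 && store(store(buf, z + 1, j - 2*z + 6), j + 1, -r + 9)[z + 3] >= -1 && (z != -6 || (z == 2 ==> 4*z > 4)).
Before the if: ((3*buf[r] < -12 || r != 0) ==> (2*store(buf, j + 1, -r + 9)[4] <= 0 && store(buf, j + 1, -r + 9)[z + 3] + 2*r < j + 13 && store(buf, j + 1, -r + 9)[z + 3] >= -1 && (z != -6 || (z == 2 ==> 4*z > 4)))) && ((!(3*buf[r] < -12 || r != 0)) ==> (2*store(store(buf, z + 1, j - 2*z + 6), j + 1, -r + 9)[4] <= 0 && store(store(buf, z + 1, j - 2*z + 6), j + 1, -r + 9)[z + 3] + 2*r < j + 13 && store(store(buf, z + 1, j - 2*z + 6), j + 1, -r + 9)[z + 3] >= -1 && (z != -6 || (z == 2 ==> 4*z > 4))))
Before assert 2*z < -4 ==> z > 2: (2*z < -4 ==> z > 2) && ((3*buf[r] < -12 || r != 0) ==> (2*store(buf, j + 1, -r + 9)[4] <= 0 && store(buf, j + 1, -r + 9)[z + 3] + 2*r < j + 13 && store(buf, j + 1, -r + 9)[z + 3] >= -1 && (z != -6 || (z == 2 ==> 4*z > 4)))) && ((!(3*buf[r] < -12 || r != 0)) ==> (2*store(store(buf, z + 1, j - 2*z + 6), j + 1, -r + 9)[4] <= 0 && store(store(buf, z + 1, j - 2*z + 6), j + 1, -r + 9)[z + 3] + 2*r < j + 13 && store(store(buf, z + 1, j - 2*z + 6), j + 1, -r + 9)[z + 3] >= -1 && (z != -6 || (z == 2 ==> 4*z > 4))))
Answer: WP = (2*z < -4 ==> z > 2) && ((3*buf[r] < -12 || r != 0) ==> (2*store(buf, j + 1, -r + 9)[4] <= 0 && store(buf, j + 1, -r + 9)[z + 3] + 2*r < j + 13 && store(buf, j + 1, -r + 9)[z + 3] >= -1 && (z != -6 || (z == 2 ==> 4*z > 4)))) && ((!(3*buf[r] < -12 || r != 0)) ==> (2*store(store(buf, z + 1, j - 2*z + 6), j + 1, -r + 9)[4] <= 0 && store(store(buf, z + 1, j - 2*z + 6), j + 1, -r + 9)[z + 3] + 2*r < j + 13 && store(store(buf, z + 1, j - 2*z + 6), j + 1, -r + 9)[z + 3] >= -1 && (z != -6 || (z == 2 ==> 4*z > 4))))


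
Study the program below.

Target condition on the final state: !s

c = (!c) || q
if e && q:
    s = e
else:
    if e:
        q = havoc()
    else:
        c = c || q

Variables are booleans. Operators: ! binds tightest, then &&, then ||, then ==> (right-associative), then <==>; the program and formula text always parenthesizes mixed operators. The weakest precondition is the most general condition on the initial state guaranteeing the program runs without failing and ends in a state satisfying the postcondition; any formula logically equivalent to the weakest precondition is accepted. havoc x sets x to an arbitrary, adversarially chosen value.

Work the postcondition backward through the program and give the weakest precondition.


Working backward. After the program, !s must hold.
Then branch requires !e; else branch requires (e ==> (!s)) && ((!e) ==> (!s)).
Before the if: ((e && q) ==> (!e)) && ((!(e && q)) ==> ((e ==> (!s)) && ((!e) ==> (!s))))
Before c := (!c) || q: ((e && q) ==> (!e)) && ((!(e && q)) ==> ((e ==> (!s)) && ((!e) ==> (!s))))
Answer: WP = ((e && q) ==> (!e)) && ((!(e && q)) ==> ((e ==> (!s)) && ((!e) ==> (!s))))


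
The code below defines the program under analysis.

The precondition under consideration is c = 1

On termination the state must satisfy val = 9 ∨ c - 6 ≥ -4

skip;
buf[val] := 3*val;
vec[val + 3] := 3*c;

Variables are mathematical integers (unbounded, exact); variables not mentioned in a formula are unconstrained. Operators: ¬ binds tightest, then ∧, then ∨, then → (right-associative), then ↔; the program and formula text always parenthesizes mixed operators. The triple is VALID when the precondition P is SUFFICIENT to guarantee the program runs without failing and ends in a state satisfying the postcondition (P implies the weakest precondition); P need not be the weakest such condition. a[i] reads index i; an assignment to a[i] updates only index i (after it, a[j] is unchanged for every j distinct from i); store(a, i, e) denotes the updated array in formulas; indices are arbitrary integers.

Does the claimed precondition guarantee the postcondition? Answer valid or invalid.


Working backward. After the program, the postcondition val = 9 ∨ c - 6 ≥ -4 must hold; in canonical form it is val = 9 ∨ c ≥ 2.
Before vec[val + 3] := 3*c: val = 9 ∨ c ≥ 2
Before buf[val] := 3*val: val = 9 ∨ c ≥ 2
Before skip: val = 9 ∨ c ≥ 2
The weakest precondition is val = 9 ∨ c ≥ 2.
Check whether c = 1 implies it.
Countermodel: at the initial state c = 1, val = 10, the precondition holds but the weakest precondition fails.
Answer: invalid


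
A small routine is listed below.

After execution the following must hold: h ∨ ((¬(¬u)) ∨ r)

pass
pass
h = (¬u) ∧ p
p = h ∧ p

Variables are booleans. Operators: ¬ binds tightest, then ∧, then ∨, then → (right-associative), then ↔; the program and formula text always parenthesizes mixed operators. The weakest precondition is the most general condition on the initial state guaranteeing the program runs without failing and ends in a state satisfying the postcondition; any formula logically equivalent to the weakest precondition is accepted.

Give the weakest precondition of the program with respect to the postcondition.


Working backward. After the program, the postcondition h ∨ ((¬(¬u)) ∨ r) must hold; in canonical form it is h ∨ u ∨ r.
Before p := h ∧ p: h ∨ u ∨ r
Before h := (¬u) ∧ p: ((¬u) ∧ p) ∨ u ∨ r
Before skip: ((¬u) ∧ p) ∨ u ∨ r
Before skip: ((¬u) ∧ p) ∨ u ∨ r
Answer: WP = ((¬u) ∧ p) ∨ u ∨ r


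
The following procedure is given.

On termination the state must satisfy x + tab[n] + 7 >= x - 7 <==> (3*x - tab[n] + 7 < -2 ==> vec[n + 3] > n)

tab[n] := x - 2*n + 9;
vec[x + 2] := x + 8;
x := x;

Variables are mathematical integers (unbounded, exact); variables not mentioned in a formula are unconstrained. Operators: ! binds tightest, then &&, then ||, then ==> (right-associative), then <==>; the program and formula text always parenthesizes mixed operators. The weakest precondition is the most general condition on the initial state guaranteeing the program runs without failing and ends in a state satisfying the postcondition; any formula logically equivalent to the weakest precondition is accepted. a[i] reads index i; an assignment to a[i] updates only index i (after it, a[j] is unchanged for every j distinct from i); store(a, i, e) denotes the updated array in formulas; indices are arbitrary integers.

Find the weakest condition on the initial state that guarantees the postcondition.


Working backward. After the program, the postcondition x + tab[n] + 7 >= x - 7 <==> (3*x - tab[n] + 7 < -2 ==> vec[n + 3] > n) must hold; in canonical form it is tab[n] >= -14 <==> (3*x < tab[n] - 9 ==> vec[n + 3] > n).
Before x := x: tab[n] >= -14 <==> (3*x < tab[n] - 9 ==> vec[n + 3] > n)
Before vec[x + 2] := x + 8: tab[n] >= -14 <==> (3*x < tab[n] - 9 ==> store(vec, x + 2, x + 8)[n + 3] > n)
Before tab[n] := x - 2*n + 9: store(tab, n, -2*n + x + 9)[n] >= -14 <==> (3*x < store(tab, n, -2*n + x + 9)[n] - 9 ==> store(vec, x + 2, x + 8)[n + 3] > n)
Answer: WP = store(tab, n, -2*n + x + 9)[n] >= -14 <==> (3*x < store(tab, n, -2*n + x + 9)[n] - 9 ==> store(vec, x + 2, x + 8)[n + 3] > n)


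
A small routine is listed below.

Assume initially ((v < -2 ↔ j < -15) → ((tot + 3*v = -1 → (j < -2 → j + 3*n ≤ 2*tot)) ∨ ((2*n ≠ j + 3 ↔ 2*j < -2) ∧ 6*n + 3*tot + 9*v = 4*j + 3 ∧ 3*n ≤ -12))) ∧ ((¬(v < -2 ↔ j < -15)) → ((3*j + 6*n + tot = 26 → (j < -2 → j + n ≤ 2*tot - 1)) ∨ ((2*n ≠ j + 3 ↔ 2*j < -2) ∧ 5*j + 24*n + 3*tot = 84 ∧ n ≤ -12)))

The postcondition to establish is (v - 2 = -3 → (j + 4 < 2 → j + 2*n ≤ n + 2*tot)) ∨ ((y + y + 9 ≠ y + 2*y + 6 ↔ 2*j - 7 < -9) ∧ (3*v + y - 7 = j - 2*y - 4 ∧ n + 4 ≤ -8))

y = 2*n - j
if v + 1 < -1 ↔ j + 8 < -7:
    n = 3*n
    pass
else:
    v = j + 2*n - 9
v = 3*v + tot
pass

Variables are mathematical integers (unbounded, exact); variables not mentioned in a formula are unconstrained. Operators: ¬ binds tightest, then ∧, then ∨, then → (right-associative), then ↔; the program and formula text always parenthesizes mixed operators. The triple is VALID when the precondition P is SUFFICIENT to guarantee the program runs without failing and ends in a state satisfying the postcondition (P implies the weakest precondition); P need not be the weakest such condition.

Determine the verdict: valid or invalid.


Working backward. After the program, the postcondition (v - 2 = -3 → (j + 4 < 2 → j + 2*n ≤ n + 2*tot)) ∨ ((y + y + 9 ≠ y + 2*y + 6 ↔ 2*j - 7 < -9) ∧ (3*v + y - 7 = j - 2*y - 4 ∧ n + 4 ≤ -8)) must hold; in canonical form it is (v = -1 → (j < -2 → j + n ≤ 2*tot)) ∨ ((y ≠ 3 ↔ 2*j < -2) ∧ 3*v + 3*y = j + 3 ∧ n ≤ -12).
Before skip: (v = -1 → (j < -2 → j + n ≤ 2*tot)) ∨ ((y ≠ 3 ↔ 2*j < -2) ∧ 3*v + 3*y = j + 3 ∧ n ≤ -12)
Before v := 3*v + tot: (tot + 3*v = -1 → (j < -2 → j + n ≤ 2*tot)) ∨ ((y ≠ 3 ↔ 2*j < -2) ∧ 3*tot + 9*v + 3*y = j + 3 ∧ n ≤ -12)
Then branch requires (tot + 3*v = -1 → (j < -2 → j + 3*n ≤ 2*tot)) ∨ ((y ≠ 3 ↔ 2*j < -2) ∧ 3*tot + 9*v + 3*y = j + 3 ∧ 3*n ≤ -12); else branch requires (3*j + 6*n + tot = 26 → (j < -2 → j + n ≤ 2*tot)) ∨ ((y ≠ 3 ↔ 2*j < -2) ∧ 8*j + 18*n + 3*tot + 3*y = 84 ∧ n ≤ -12).
Before the if: ((v < -2 ↔ j < -15) → ((tot + 3*v = -1 → (j < -2 → j + 3*n ≤ 2*tot)) ∨ ((y ≠ 3 ↔ 2*j < -2) ∧ 3*tot + 9*v + 3*y = j + 3 ∧ 3*n ≤ -12))) ∧ ((¬(v < -2 ↔ j < -15)) → ((3*j + 6*n + tot = 26 → (j < -2 → j + n ≤ 2*tot)) ∨ ((y ≠ 3 ↔ 2*j < -2) ∧ 8*j + 18*n + 3*tot + 3*y = 84 ∧ n ≤ -12)))
Before y := 2*n - j: ((v < -2 ↔ j < -15) → ((tot + 3*v = -1 → (j < -2 → j + 3*n ≤ 2*tot)) ∨ ((2*n ≠ j + 3 ↔ 2*j < -2) ∧ 6*n + 3*tot + 9*v = 4*j + 3 ∧ 3*n ≤ -12))) ∧ ((¬(v < -2 ↔ j < -15)) → ((3*j + 6*n + tot = 26 → (j < -2 → j + n ≤ 2*tot)) ∨ ((2*n ≠ j + 3 ↔ 2*j < -2) ∧ 5*j + 24*n + 3*tot = 84 ∧ n ≤ -12)))
The weakest precondition is ((v < -2 ↔ j < -15) → ((tot + 3*v = -1 → (j < -2 → j + 3*n ≤ 2*tot)) ∨ ((2*n ≠ j + 3 ↔ 2*j < -2) ∧ 6*n + 3*tot + 9*v = 4*j + 3 ∧ 3*n ≤ -12))) ∧ ((¬(v < -2 ↔ j < -15)) → ((3*j + 6*n + tot = 26 → (j < -2 → j + n ≤ 2*tot)) ∨ ((2*n ≠ j + 3 ↔ 2*j < -2) ∧ 5*j + 24*n + 3*tot = 84 ∧ n ≤ -12))).
Check whether ((v < -2 ↔ j < -15) → ((tot + 3*v = -1 → (j < -2 → j + 3*n ≤ 2*tot)) ∨ ((2*n ≠ j + 3 ↔ 2*j < -2) ∧ 6*n + 3*tot + 9*v = 4*j + 3 ∧ 3*n ≤ -12))) ∧ ((¬(v < -2 ↔ j < -15)) → ((3*j + 6*n + tot = 26 → (j < -2 → j + n ≤ 2*tot - 1)) ∨ ((2*n ≠ j + 3 ↔ 2*j < -2) ∧ 5*j + 24*n + 3*tot = 84 ∧ n ≤ -12))) implies it.
Every state satisfying the precondition satisfies the weakest precondition: the implication holds.
Answer: valid
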